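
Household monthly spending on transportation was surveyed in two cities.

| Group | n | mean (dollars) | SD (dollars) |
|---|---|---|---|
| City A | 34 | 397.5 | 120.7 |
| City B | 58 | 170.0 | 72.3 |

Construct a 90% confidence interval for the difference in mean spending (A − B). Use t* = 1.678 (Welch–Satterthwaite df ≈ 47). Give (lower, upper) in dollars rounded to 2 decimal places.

SE₁ = s₁/√n₁ = 120.7/√34 = 20.6999; SE₂ = 72.3/√58 = 9.4935.
Independent samples, unequal variances: SE_diff = √(SE₁² + SE₂²) = √(428.48586001 + 90.12654225) = 22.7731.
t* = 1.678, so margin of error = 1.678 × 22.7731 = 38.2133.
Difference in means = 397.5 − 170.0 = 227.5000.
227.5000 ± 38.2133 → (189.29, 265.71).

(189.29, 265.71)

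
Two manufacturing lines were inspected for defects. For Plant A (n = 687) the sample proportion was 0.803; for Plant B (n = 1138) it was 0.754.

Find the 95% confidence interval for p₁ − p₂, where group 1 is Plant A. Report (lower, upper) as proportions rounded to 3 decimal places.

(0.010, 0.088)

SE₁ = √(p̂₁(1−p̂₁)/n₁) = √(0.8030·0.1970/687) = 0.01517; SE₂ = √(0.7540·0.2460/1138) = 0.01277.
Independent samples: SE of the difference = √(SE₁² + SE₂²) = √(0.0002301289 + 0.0001630729) = 0.01983.
z* for 95% confidence is 1.960, so the margin of error is 1.960 × 0.01983 = 0.03887.
Point estimate p̂₁ − p̂₂ = 0.8030 − 0.7540 = 0.0490.
0.0490 ± 0.03887 → (0.010, 0.088).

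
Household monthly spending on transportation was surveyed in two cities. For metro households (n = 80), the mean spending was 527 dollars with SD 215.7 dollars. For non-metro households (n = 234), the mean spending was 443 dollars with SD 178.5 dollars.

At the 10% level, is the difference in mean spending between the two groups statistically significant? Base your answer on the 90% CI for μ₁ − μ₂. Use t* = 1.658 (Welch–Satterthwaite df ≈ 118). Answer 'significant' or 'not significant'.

SE₁ = s₁/√n₁ = 215.7/√80 = 24.1160; SE₂ = 178.5/√234 = 11.6689.
Independent samples, unequal variances: SE_diff = √(SE₁² + SE₂²) = √(581.581456 + 136.16322721) = 26.7908.
t* = 1.658, so margin of error = 1.658 × 26.7908 = 44.4191.
Difference in means = 527 − 443 = 84.0000.
84.0000 ± 44.4191 → (39.5809, 128.4191).
The interval (39.5809, 128.4191) does not contain 0, so the difference is significant.

significant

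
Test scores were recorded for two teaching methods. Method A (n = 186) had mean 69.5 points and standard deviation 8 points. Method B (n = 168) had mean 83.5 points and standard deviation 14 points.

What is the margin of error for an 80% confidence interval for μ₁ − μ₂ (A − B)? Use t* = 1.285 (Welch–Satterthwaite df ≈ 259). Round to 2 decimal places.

1.58

SE₁ = s₁/√n₁ = 8/√186 = 0.5866; SE₂ = 14/√168 = 1.0801.
Independent samples, unequal variances: SE_diff = √(SE₁² + SE₂²) = √(0.34409956 + 1.16661601) = 1.2291.
t* = 1.285, so margin of error = 1.285 × 1.2291 = 1.5794.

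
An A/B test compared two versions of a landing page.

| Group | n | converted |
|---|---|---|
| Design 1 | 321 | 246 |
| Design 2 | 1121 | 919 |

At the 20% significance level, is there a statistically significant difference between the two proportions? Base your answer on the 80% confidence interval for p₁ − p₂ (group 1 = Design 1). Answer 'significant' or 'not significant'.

Sample proportions: 246/321 = 0.7664, 919/1121 = 0.8198.
Each SE is √(p̂(1−p̂)/n): √(0.7664·0.2336/321) = 0.02362 and √(0.8198·0.1802/1121) = 0.01148.
SE(p̂₁ − p̂₂) = √(SE₁² + SE₂²) = √(0.0005579044 + 0.0001317904) = 0.02626, since the two samples are independent.
At 80% confidence z* = 1.282; margin = 1.282 × 0.02626 = 0.03367.
The difference is 0.7664 − 0.8198 = -0.0534, so the interval is -0.0534 ± 0.03367 = (-0.08707, -0.01973).
The interval (-0.08707, -0.01973) does not contain 0, so the difference is significant.

significant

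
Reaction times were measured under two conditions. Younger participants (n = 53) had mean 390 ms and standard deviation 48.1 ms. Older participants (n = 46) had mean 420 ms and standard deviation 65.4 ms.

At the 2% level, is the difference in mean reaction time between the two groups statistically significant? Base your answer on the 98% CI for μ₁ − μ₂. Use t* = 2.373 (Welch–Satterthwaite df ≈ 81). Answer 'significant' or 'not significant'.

significant

Per-group SEs: s₁/√n₁ = 48.1/√53 = 6.6070, s₂/√n₂ = 65.4/√46 = 9.6427.
Unpooled SE of the difference: √(43.652449 + 92.98166329) = 11.6891.
Margin of error = t* · SE = 2.373 × 11.6891 = 27.7382.
x̄₁ − x̄₂ = 390 − 420 = -30.0000.
CI: -30.0000 ± 27.7382 = (-57.7382, -2.2618).
The interval (-57.7382, -2.2618) does not contain 0, so the difference is significant.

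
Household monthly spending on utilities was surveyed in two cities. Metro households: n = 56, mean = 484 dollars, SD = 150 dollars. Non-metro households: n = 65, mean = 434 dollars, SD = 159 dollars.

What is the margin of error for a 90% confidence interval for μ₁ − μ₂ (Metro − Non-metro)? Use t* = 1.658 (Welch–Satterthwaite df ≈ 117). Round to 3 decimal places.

Standard errors of each mean: 150/√56 = 20.0446 and 159/√65 = 19.7215.
SE(x̄₁ − x̄₂) = √(20.0446² + 19.7215²) = 28.1198 for independent samples with unequal variances.
With t* = 1.658, the margin is 1.658 × 28.1198 = 46.6226.

46.623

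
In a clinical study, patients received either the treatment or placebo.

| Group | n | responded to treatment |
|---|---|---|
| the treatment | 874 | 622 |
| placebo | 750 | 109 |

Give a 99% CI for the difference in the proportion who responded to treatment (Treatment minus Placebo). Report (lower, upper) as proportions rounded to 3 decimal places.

(0.515, 0.618)

Sample proportions: 622/874 = 0.7117, 109/750 = 0.1453.
Each SE is √(p̂(1−p̂)/n): √(0.7117·0.2883/874) = 0.01532 and √(0.1453·0.8547/750) = 0.01287.
SE(p̂₁ − p̂₂) = √(SE₁² + SE₂²) = √(0.0002347024 + 0.0001656369) = 0.02001, since the two samples are independent.
At 99% confidence z* = 2.576; margin = 2.576 × 0.02001 = 0.05155.
The difference is 0.7117 − 0.1453 = 0.5664, so the interval is 0.5664 ± 0.05155 = (0.515, 0.618).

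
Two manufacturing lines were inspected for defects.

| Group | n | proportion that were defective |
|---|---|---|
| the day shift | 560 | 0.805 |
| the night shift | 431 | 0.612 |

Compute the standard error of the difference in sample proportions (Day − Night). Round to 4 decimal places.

The two standard errors are √(0.8050×0.1950/560) = 0.01674 and √(0.6120×0.3880/431) = 0.02347.
Because the samples are independent, SE_diff = √(0.01674² + 0.02347²) = 0.02883.

0.0288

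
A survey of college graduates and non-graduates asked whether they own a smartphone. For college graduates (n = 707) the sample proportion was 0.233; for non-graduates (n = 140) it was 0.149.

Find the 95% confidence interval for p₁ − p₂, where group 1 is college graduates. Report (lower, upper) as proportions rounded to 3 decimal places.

The two standard errors are √(0.2330×0.7670/707) = 0.01590 and √(0.1490×0.8510/140) = 0.03009.
Because the samples are independent, SE_diff = √(0.01590² + 0.03009²) = 0.03403.
Using z* = 1.960 for 95%, ME = 1.960 × 0.03403 = 0.06670.
p̂₁ − p̂₂ = 0.0840; interval 0.0840 ± 0.06670 gives (0.017, 0.151).

(0.017, 0.151)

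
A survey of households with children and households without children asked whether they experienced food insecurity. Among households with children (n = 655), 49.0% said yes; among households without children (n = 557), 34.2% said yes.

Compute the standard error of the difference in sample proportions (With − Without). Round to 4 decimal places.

Each SE is √(p̂(1−p̂)/n): √(0.4900·0.5100/655) = 0.01953 and √(0.3420·0.6580/557) = 0.02010.
SE(p̂₁ − p̂₂) = √(SE₁² + SE₂²) = √(0.0003814209 + 0.00040401) = 0.02803, since the two samples are independent.

0.0280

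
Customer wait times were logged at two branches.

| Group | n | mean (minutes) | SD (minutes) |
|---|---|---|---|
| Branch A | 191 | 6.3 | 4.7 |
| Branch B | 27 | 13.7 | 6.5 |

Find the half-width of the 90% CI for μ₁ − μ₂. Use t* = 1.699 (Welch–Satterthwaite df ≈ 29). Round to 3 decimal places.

Per-group SEs: s₁/√n₁ = 4.7/√191 = 0.3401, s₂/√n₂ = 6.5/√27 = 1.2509.
Unpooled SE of the difference: √(0.11566801 + 1.56475081) = 1.2963.
Margin of error = t* · SE = 1.699 × 1.2963 = 2.2024.

2.202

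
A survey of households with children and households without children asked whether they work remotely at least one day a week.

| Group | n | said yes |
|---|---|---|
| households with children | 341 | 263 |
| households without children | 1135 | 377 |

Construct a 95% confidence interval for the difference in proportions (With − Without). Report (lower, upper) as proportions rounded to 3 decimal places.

p̂₁ = 263/341 = 0.7713 and p̂₂ = 377/1135 = 0.3322.
SE₁ = √(p̂₁(1−p̂₁)/n₁) = √(0.7713·0.2287/341) = 0.02274; SE₂ = √(0.3322·0.6678/1135) = 0.01398.
Independent samples: SE of the difference = √(SE₁² + SE₂²) = √(0.0005171076 + 0.0001954404) = 0.02669.
z* for 95% confidence is 1.960, so the margin of error is 1.960 × 0.02669 = 0.05231.
Point estimate p̂₁ − p̂₂ = 0.7713 − 0.3322 = 0.4391.
0.4391 ± 0.05231 → (0.387, 0.491).

(0.387, 0.491)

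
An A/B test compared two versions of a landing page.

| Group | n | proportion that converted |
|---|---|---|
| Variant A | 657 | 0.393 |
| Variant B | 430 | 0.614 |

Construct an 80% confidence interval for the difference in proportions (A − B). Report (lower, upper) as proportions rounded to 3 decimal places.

(-0.260, -0.182)

Each SE is √(p̂(1−p̂)/n): √(0.3930·0.6070/657) = 0.01905 and √(0.6140·0.3860/430) = 0.02348.
SE(p̂₁ − p̂₂) = √(SE₁² + SE₂²) = √(0.0003629025 + 0.0005513104) = 0.03024, since the two samples are independent.
At 80% confidence z* = 1.282; margin = 1.282 × 0.03024 = 0.03877.
The difference is 0.3930 − 0.6140 = -0.2210, so the interval is -0.2210 ± 0.03877 = (-0.260, -0.182).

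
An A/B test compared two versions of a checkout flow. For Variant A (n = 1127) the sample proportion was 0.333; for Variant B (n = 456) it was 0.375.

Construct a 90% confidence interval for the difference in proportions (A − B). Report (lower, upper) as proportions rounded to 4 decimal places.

Each SE is √(p̂(1−p̂)/n): √(0.3330·0.6670/1127) = 0.01404 and √(0.3750·0.6250/456) = 0.02267.
SE(p̂₁ − p̂₂) = √(SE₁² + SE₂²) = √(0.0001971216 + 0.0005139289) = 0.02667, since the two samples are independent.
At 90% confidence z* = 1.645; margin = 1.645 × 0.02667 = 0.04387.
The difference is 0.3330 − 0.3750 = -0.0420, so the interval is -0.0420 ± 0.04387 = (-0.0859, 0.0019).

(-0.0859, 0.0019)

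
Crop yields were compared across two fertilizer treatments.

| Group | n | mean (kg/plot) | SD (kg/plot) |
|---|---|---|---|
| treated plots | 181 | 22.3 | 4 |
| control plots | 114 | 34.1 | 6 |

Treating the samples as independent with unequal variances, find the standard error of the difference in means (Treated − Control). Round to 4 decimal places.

SE₁ = s₁/√n₁ = 4/√181 = 0.2973; SE₂ = 6/√114 = 0.5620.
Independent samples, unequal variances: SE_diff = √(SE₁² + SE₂²) = √(0.08838729 + 0.315844) = 0.6358.

0.6358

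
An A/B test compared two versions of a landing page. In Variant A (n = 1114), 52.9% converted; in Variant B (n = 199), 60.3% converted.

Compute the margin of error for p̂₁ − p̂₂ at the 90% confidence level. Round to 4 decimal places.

Each SE is √(p̂(1−p̂)/n): √(0.5290·0.4710/1114) = 0.01496 and √(0.6030·0.3970/199) = 0.03468.
SE(p̂₁ − p̂₂) = √(SE₁² + SE₂²) = √(0.0002238016 + 0.0012027024) = 0.03777, since the two samples are independent.
At 90% confidence z* = 1.645; margin = 1.645 × 0.03777 = 0.06213.

0.0621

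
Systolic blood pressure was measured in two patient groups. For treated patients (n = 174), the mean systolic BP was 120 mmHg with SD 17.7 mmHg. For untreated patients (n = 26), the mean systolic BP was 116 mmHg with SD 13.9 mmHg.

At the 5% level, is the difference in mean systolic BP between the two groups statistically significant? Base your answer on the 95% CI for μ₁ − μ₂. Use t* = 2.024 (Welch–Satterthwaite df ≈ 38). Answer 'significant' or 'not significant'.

not significant

Standard errors of each mean: 17.7/√174 = 1.3418 and 13.9/√26 = 2.7260.
SE(x̄₁ − x̄₂) = √(1.3418² + 2.7260²) = 3.0383 for independent samples with unequal variances.
With t* = 2.024, the margin is 2.024 × 3.0383 = 6.1495.
x̄₁ − x̄₂ = 120 − 116 = 4.0000; the interval is 4.0000 ± 6.1495 = (-2.1495, 10.1495).
The interval (-2.1495, 10.1495) contains 0, so the difference is not significant.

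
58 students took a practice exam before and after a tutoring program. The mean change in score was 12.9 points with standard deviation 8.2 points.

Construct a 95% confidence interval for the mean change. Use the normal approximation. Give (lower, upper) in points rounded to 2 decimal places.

(10.79, 15.01)

This is a matched-pairs design, so SE = s_d/√n = 8.2/√58 = 1.0767.
Margin = 1.960 × 1.0767 = 2.1103; the interval is 12.9 ± 2.1103 = (10.79, 15.01).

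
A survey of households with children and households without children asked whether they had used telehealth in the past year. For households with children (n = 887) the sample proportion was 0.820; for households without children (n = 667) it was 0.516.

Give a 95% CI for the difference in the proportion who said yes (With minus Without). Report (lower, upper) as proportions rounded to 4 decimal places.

Each SE is √(p̂(1−p̂)/n): √(0.8200·0.1800/887) = 0.01290 and √(0.5160·0.4840/667) = 0.01935.
SE(p̂₁ − p̂₂) = √(SE₁² + SE₂²) = √(0.00016641 + 0.0003744225) = 0.02326, since the two samples are independent.
At 95% confidence z* = 1.960; margin = 1.960 × 0.02326 = 0.04559.
The difference is 0.8200 − 0.5160 = 0.3040, so the interval is 0.3040 ± 0.04559 = (0.2584, 0.3496).

(0.2584, 0.3496)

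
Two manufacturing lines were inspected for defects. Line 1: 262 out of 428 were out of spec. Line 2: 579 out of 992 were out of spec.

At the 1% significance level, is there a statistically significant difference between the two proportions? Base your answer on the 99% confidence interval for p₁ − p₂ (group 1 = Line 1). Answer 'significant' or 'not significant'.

Sample proportions: 262/428 = 0.6121, 579/992 = 0.5837.
Each SE is √(p̂(1−p̂)/n): √(0.6121·0.3879/428) = 0.02355 and √(0.5837·0.4163/992) = 0.01565.
SE(p̂₁ − p̂₂) = √(SE₁² + SE₂²) = √(0.0005546025 + 0.0002449225) = 0.02828, since the two samples are independent.
At 99% confidence z* = 2.576; margin = 2.576 × 0.02828 = 0.07285.
The difference is 0.6121 − 0.5837 = 0.0284, so the interval is 0.0284 ± 0.07285 = (-0.04445, 0.10125).
The interval (-0.04445, 0.10125) contains 0, so the difference is not significant.

not significant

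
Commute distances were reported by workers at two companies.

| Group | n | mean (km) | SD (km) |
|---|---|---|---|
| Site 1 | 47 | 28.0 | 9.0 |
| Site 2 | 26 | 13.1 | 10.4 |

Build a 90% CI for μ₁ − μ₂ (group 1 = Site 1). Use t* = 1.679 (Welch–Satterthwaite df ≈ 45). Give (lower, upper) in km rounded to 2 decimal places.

Per-group SEs: s₁/√n₁ = 9.0/√47 = 1.3128, s₂/√n₂ = 10.4/√26 = 2.0396.
Unpooled SE of the difference: √(1.72344384 + 4.15996816) = 2.4256.
Margin of error = t* · SE = 1.679 × 2.4256 = 4.0726.
x̄₁ − x̄₂ = 28.0 − 13.1 = 14.9000.
CI: 14.9000 ± 4.0726 = (10.83, 18.97).

(10.83, 18.97)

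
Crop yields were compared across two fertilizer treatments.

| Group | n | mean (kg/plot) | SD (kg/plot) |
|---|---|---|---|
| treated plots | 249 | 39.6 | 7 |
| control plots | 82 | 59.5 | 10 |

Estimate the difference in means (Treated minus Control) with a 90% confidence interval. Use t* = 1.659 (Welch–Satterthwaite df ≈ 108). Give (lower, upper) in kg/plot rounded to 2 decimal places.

(-21.87, -17.93)

Standard errors of each mean: 7/√249 = 0.4436 and 10/√82 = 1.1043.
SE(x̄₁ − x̄₂) = √(0.4436² + 1.1043²) = 1.1901 for independent samples with unequal variances.
With t* = 1.659, the margin is 1.659 × 1.1901 = 1.9744.
x̄₁ − x̄₂ = 39.6 − 59.5 = -19.9000; the interval is -19.9000 ± 1.9744 = (-21.87, -17.93).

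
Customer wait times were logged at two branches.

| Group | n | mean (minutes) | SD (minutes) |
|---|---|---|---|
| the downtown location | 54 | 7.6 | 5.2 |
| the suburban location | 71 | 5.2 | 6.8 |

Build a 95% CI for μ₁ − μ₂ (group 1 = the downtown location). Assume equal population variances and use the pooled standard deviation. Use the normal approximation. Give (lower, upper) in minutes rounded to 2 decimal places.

s_p = √[((n₁−1)s₁² + (n₂−1)s₂²)/(n₁+n₂−2)] = √[(53·5.2² + 70·6.8²)/123] = 6.1617.
SE = 6.1617·√(1/54 + 1/71) = 1.1126.
With z* = 1.960, margin = 1.960 × 1.1126 = 2.1807.
x̄₁ − x̄₂ = 7.6 − 5.2 = 2.4000; interval 2.4000 ± 2.1807 = (0.22, 4.58).

(0.22, 4.58)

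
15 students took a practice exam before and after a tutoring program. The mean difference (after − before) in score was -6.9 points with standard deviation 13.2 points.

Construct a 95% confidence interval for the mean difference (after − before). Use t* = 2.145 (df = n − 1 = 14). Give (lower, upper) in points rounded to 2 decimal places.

(-14.21, 0.41)

This is a matched-pairs design, so SE = s_d/√n = 13.2/√15 = 3.4082.
Margin = 2.145 × 3.4082 = 7.3106; the interval is -6.9 ± 7.3106 = (-14.21, 0.41).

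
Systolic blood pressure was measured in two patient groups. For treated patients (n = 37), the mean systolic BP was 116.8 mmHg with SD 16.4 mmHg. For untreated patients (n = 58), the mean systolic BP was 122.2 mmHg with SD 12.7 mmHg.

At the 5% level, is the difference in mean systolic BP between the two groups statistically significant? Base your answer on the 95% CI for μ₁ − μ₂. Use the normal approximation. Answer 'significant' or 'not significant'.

SE₁ = s₁/√n₁ = 16.4/√37 = 2.6961; SE₂ = 12.7/√58 = 1.6676.
Independent samples, unequal variances: SE_diff = √(SE₁² + SE₂²) = √(7.26895521 + 2.78088976) = 3.1701.
z* = 1.960, so margin of error = 1.960 × 3.1701 = 6.2134.
Difference in means = 116.8 − 122.2 = -5.4000.
-5.4000 ± 6.2134 → (-11.6134, 0.8134).
The interval (-11.6134, 0.8134) contains 0, so the difference is not significant.

not significant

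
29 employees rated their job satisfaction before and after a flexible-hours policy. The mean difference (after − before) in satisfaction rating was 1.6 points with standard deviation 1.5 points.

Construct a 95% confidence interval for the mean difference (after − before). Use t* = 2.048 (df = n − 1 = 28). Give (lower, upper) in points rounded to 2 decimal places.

(1.03, 2.17)

This is a matched-pairs design, so SE = s_d/√n = 1.5/√29 = 0.2785.
Margin = 2.048 × 0.2785 = 0.5704; the interval is 1.6 ± 0.5704 = (1.03, 2.17).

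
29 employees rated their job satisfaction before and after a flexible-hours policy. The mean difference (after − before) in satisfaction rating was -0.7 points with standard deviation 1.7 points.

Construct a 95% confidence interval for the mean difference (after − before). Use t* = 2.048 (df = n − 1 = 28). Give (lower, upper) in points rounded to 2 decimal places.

(-1.35, -0.05)

Paired design: SE = s_d/√n = 1.7/√29 = 0.3157.
t* = 2.048; margin of error = 2.048 × 0.3157 = 0.6466.
-0.7 ± 0.6466 → (-1.35, -0.05).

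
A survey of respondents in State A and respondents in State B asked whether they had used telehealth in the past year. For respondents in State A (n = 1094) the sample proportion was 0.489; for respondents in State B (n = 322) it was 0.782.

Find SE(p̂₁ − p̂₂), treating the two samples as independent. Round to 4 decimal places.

0.0275

Each SE is √(p̂(1−p̂)/n): √(0.4890·0.5110/1094) = 0.01511 and √(0.7820·0.2180/322) = 0.02301.
SE(p̂₁ − p̂₂) = √(SE₁² + SE₂²) = √(0.0002283121 + 0.0005294601) = 0.02753, since the two samples are independent.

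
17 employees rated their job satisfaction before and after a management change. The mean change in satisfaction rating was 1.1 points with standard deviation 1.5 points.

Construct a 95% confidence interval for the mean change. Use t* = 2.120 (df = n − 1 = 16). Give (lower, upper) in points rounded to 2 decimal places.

Paired design: SE = s_d/√n = 1.5/√17 = 0.3638.
t* = 2.120; margin of error = 2.120 × 0.3638 = 0.7713.
1.1 ± 0.7713 → (0.33, 1.87).

(0.33, 1.87)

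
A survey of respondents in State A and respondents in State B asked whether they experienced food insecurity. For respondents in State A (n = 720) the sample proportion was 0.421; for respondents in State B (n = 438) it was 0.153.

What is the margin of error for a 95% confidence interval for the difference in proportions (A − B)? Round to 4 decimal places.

SE₁ = √(p̂₁(1−p̂₁)/n₁) = √(0.4210·0.5790/720) = 0.01840; SE₂ = √(0.1530·0.8470/438) = 0.01720.
Independent samples: SE of the difference = √(SE₁² + SE₂²) = √(0.00033856 + 0.00029584) = 0.02519.
z* for 95% confidence is 1.960, so the margin of error is 1.960 × 0.02519 = 0.04937.

0.0494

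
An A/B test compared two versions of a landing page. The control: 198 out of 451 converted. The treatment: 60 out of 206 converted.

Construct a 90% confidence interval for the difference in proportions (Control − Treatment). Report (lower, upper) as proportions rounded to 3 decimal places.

(0.083, 0.212)

p̂₁ = 198/451 = 0.4390 and p̂₂ = 60/206 = 0.2913.
SE₁ = √(p̂₁(1−p̂₁)/n₁) = √(0.4390·0.5610/451) = 0.02337; SE₂ = √(0.2913·0.7087/206) = 0.03166.
Independent samples: SE of the difference = √(SE₁² + SE₂²) = √(0.0005461569 + 0.0010023556) = 0.03935.
z* for 90% confidence is 1.645, so the margin of error is 1.645 × 0.03935 = 0.06473.
Point estimate p̂₁ − p̂₂ = 0.4390 − 0.2913 = 0.1477.
0.1477 ± 0.06473 → (0.083, 0.212).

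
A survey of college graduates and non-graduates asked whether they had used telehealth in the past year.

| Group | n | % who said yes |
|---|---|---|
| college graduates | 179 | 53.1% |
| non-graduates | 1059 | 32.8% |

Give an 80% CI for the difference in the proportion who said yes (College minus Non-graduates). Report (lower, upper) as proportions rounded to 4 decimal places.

(0.1517, 0.2543)

Each SE is √(p̂(1−p̂)/n): √(0.5310·0.4690/179) = 0.03730 and √(0.3280·0.6720/1059) = 0.01443.
SE(p̂₁ − p̂₂) = √(SE₁² + SE₂²) = √(0.00139129 + 0.0002082249) = 0.03999, since the two samples are independent.
At 80% confidence z* = 1.282; margin = 1.282 × 0.03999 = 0.05127.
The difference is 0.5310 − 0.3280 = 0.2030, so the interval is 0.2030 ± 0.05127 = (0.1517, 0.2543).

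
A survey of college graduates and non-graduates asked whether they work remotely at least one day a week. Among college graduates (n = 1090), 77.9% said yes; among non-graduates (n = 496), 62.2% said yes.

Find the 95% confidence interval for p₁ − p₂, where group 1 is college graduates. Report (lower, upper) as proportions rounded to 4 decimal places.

Each SE is √(p̂(1−p̂)/n): √(0.7790·0.2210/1090) = 0.01257 and √(0.6220·0.3780/496) = 0.02177.
SE(p̂₁ − p̂₂) = √(SE₁² + SE₂²) = √(0.0001580049 + 0.0004739329) = 0.02514, since the two samples are independent.
At 95% confidence z* = 1.960; margin = 1.960 × 0.02514 = 0.04927.
The difference is 0.7790 − 0.6220 = 0.1570, so the interval is 0.1570 ± 0.04927 = (0.1077, 0.2063).

(0.1077, 0.2063)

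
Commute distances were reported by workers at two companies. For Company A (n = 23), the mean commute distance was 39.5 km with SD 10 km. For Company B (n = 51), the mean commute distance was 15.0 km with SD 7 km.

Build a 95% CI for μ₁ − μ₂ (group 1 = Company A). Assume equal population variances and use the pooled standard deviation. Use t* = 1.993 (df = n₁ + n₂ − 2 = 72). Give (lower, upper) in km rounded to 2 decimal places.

s_p = √[((n₁−1)s₁² + (n₂−1)s₂²)/(n₁+n₂−2)] = √[(22·10² + 50·7²)/72] = 8.0364.
SE = 8.0364·√(1/23 + 1/51) = 2.0185.
With t* = 1.993, margin = 1.993 × 2.0185 = 4.0229.
x̄₁ − x̄₂ = 39.5 − 15.0 = 24.5000; interval 24.5000 ± 4.0229 = (20.48, 28.52).

(20.48, 28.52)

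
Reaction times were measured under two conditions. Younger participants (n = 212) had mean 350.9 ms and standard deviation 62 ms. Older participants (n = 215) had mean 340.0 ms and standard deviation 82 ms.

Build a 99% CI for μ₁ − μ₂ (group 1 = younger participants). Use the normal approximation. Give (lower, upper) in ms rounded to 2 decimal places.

Standard errors of each mean: 62/√212 = 4.2582 and 82/√215 = 5.5924.
SE(x̄₁ − x̄₂) = √(4.2582² + 5.5924²) = 7.0290 for independent samples with unequal variances.
With z* = 2.576, the margin is 2.576 × 7.0290 = 18.1067.
x̄₁ − x̄₂ = 350.9 − 340.0 = 10.9000; the interval is 10.9000 ± 18.1067 = (-7.21, 29.01).

(-7.21, 29.01)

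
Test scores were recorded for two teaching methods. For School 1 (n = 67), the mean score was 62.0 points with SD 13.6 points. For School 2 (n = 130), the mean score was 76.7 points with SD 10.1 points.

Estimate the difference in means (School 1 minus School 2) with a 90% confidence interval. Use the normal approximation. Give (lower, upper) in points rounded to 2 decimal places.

(-17.80, -11.60)

Standard errors of each mean: 13.6/√67 = 1.6615 and 10.1/√130 = 0.8858.
SE(x̄₁ − x̄₂) = √(1.6615² + 0.8858²) = 1.8829 for independent samples with unequal variances.
With z* = 1.645, the margin is 1.645 × 1.8829 = 3.0974.
x̄₁ − x̄₂ = 62.0 − 76.7 = -14.7000; the interval is -14.7000 ± 3.0974 = (-17.80, -11.60).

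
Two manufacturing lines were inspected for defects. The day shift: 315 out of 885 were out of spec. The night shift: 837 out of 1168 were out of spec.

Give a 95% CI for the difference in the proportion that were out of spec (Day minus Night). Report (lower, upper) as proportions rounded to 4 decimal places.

p̂₁ = 315/885 = 0.3559 and p̂₂ = 837/1168 = 0.7166.
SE₁ = √(p̂₁(1−p̂₁)/n₁) = √(0.3559·0.6441/885) = 0.01609; SE₂ = √(0.7166·0.2834/1168) = 0.01319.
Independent samples: SE of the difference = √(SE₁² + SE₂²) = √(0.0002588881 + 0.0001739761) = 0.02081.
z* for 95% confidence is 1.960, so the margin of error is 1.960 × 0.02081 = 0.04079.
Point estimate p̂₁ − p̂₂ = 0.3559 − 0.7166 = -0.3607.
-0.3607 ± 0.04079 → (-0.4015, -0.3199).

(-0.4015, -0.3199)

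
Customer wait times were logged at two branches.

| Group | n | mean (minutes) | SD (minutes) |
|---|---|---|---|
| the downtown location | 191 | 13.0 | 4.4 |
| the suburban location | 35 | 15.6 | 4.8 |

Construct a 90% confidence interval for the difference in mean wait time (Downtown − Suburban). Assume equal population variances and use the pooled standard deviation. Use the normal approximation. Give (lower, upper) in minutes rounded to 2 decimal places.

s_p = √[((n₁−1)s₁² + (n₂−1)s₂²)/(n₁+n₂−2)] = √[(190·4.4² + 34·4.8²)/224] = 4.4630.
SE = 4.4630·√(1/191 + 1/35) = 0.8206.
With z* = 1.645, margin = 1.645 × 0.8206 = 1.3499.
x̄₁ − x̄₂ = 13.0 − 15.6 = -2.6000; interval -2.6000 ± 1.3499 = (-3.95, -1.25).

(-3.95, -1.25)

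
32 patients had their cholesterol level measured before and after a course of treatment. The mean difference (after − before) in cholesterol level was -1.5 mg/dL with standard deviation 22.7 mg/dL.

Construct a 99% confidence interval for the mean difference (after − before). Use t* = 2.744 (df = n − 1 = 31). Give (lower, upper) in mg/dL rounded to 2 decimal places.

Paired design: SE = s_d/√n = 22.7/√32 = 4.0128.
t* = 2.744; margin of error = 2.744 × 4.0128 = 11.0111.
-1.5 ± 11.0111 → (-12.51, 9.51).

(-12.51, 9.51)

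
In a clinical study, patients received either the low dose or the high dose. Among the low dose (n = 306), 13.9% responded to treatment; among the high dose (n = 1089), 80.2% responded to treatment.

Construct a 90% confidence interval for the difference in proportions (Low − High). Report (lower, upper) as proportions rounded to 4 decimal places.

(-0.7011, -0.6249)

SE₁ = √(p̂₁(1−p̂₁)/n₁) = √(0.1390·0.8610/306) = 0.01978; SE₂ = √(0.8020·0.1980/1089) = 0.01208.
Independent samples: SE of the difference = √(SE₁² + SE₂²) = √(0.0003912484 + 0.0001459264) = 0.02318.
z* for 90% confidence is 1.645, so the margin of error is 1.645 × 0.02318 = 0.03813.
Point estimate p̂₁ − p̂₂ = 0.1390 − 0.8020 = -0.6630.
-0.6630 ± 0.03813 → (-0.7011, -0.6249).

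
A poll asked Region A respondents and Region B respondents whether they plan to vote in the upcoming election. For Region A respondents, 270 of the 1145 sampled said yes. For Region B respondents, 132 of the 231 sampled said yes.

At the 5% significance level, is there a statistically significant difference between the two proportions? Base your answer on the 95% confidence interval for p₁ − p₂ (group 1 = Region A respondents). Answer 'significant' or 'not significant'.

p̂₁ = 270/1145 = 0.2358 and p̂₂ = 132/231 = 0.5714.
SE₁ = √(p̂₁(1−p̂₁)/n₁) = √(0.2358·0.7642/1145) = 0.01255; SE₂ = √(0.5714·0.4286/231) = 0.03256.
Independent samples: SE of the difference = √(SE₁² + SE₂²) = √(0.0001575025 + 0.0010601536) = 0.03489.
z* for 95% confidence is 1.960, so the margin of error is 1.960 × 0.03489 = 0.06838.
Point estimate p̂₁ − p̂₂ = 0.2358 − 0.5714 = -0.3356.
-0.3356 ± 0.06838 → (-0.40398, -0.26722).
The interval (-0.40398, -0.26722) does not contain 0, so the difference is significant.

significant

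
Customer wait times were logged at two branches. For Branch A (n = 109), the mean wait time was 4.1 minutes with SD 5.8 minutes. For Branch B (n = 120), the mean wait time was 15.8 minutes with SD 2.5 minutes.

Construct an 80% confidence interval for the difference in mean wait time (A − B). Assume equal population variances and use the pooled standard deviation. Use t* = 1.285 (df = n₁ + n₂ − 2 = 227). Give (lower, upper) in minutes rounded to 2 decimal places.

s_p = √[((n₁−1)s₁² + (n₂−1)s₂²)/(n₁+n₂−2)] = √[(108·5.8² + 119·2.5²)/227] = 4.3911.
SE = 4.3911·√(1/109 + 1/120) = 0.5810.
With t* = 1.285, margin = 1.285 × 0.5810 = 0.7466.
x̄₁ − x̄₂ = 4.1 − 15.8 = -11.7000; interval -11.7000 ± 0.7466 = (-12.45, -10.95).

(-12.45, -10.95)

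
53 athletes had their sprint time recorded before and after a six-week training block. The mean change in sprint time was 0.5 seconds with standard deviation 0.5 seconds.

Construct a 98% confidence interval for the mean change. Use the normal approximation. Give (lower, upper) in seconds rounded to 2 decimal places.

Paired design: SE = s_d/√n = 0.5/√53 = 0.0687.
z* = 2.326; margin of error = 2.326 × 0.0687 = 0.1598.
0.5 ± 0.1598 → (0.34, 0.66).

(0.34, 0.66)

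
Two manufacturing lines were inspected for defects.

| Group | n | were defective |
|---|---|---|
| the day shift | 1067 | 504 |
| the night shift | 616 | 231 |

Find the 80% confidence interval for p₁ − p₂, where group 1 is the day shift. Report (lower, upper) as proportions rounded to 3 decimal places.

(0.066, 0.129)

First, p̂₁ = 504/1067 = 0.4724; p̂₂ = 231/616 = 0.3750.
The two standard errors are √(0.4724×0.5276/1067) = 0.01528 and √(0.3750×0.6250/616) = 0.01951.
Because the samples are independent, SE_diff = √(0.01528² + 0.01951²) = 0.02478.
Using z* = 1.282 for 80%, ME = 1.282 × 0.02478 = 0.03177.
p̂₁ − p̂₂ = 0.0974; interval 0.0974 ± 0.03177 gives (0.066, 0.129).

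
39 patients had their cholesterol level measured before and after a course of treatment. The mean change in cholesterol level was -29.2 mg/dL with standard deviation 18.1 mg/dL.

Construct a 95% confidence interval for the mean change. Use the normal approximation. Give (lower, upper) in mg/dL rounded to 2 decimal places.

This is a matched-pairs design, so SE = s_d/√n = 18.1/√39 = 2.8983.
Margin = 1.960 × 2.8983 = 5.6807; the interval is -29.2 ± 5.6807 = (-34.88, -23.52).

(-34.88, -23.52)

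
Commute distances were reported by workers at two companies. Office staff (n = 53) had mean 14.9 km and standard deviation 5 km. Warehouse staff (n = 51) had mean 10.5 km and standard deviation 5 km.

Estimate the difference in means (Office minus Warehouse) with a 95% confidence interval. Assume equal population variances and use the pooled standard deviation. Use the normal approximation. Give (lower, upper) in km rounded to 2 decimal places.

(2.48, 6.32)

s_p = √[((n₁−1)s₁² + (n₂−1)s₂²)/(n₁+n₂−2)] = √[(52·5² + 50·5²)/102] = 5.0000.
SE = 5.0000·√(1/53 + 1/51) = 0.9808.
With z* = 1.960, margin = 1.960 × 0.9808 = 1.9224.
x̄₁ − x̄₂ = 14.9 − 10.5 = 4.4000; interval 4.4000 ± 1.9224 = (2.48, 6.32).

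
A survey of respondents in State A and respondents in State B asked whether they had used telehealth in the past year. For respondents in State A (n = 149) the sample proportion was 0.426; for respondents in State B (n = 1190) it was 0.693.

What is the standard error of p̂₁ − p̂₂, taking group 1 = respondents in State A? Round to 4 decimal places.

The two standard errors are √(0.4260×0.5740/149) = 0.04051 and √(0.6930×0.3070/1190) = 0.01337.
Because the samples are independent, SE_diff = √(0.04051² + 0.01337²) = 0.04266.

0.0427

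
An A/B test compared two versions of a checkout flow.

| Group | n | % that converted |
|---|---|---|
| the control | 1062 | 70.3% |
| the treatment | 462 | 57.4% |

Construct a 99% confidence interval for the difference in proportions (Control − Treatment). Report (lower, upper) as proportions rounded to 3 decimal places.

(0.060, 0.198)

Each SE is √(p̂(1−p̂)/n): √(0.7030·0.2970/1062) = 0.01402 and √(0.5740·0.4260/462) = 0.02301.
SE(p̂₁ − p̂₂) = √(SE₁² + SE₂²) = √(0.0001965604 + 0.0005294601) = 0.02694, since the two samples are independent.
At 99% confidence z* = 2.576; margin = 2.576 × 0.02694 = 0.06940.
The difference is 0.7030 − 0.5740 = 0.1290, so the interval is 0.1290 ± 0.06940 = (0.060, 0.198).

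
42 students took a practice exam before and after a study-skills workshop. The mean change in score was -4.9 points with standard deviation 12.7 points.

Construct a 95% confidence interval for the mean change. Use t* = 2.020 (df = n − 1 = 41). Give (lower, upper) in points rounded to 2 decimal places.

This is a matched-pairs design, so SE = s_d/√n = 12.7/√42 = 1.9597.
Margin = 2.020 × 1.9597 = 3.9586; the interval is -4.9 ± 3.9586 = (-8.86, -0.94).

(-8.86, -0.94)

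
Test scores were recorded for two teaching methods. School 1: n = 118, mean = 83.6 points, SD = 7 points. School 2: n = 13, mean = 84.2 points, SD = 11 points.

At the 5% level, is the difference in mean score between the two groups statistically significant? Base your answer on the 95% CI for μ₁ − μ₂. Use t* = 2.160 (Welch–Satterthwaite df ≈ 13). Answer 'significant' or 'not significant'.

Per-group SEs: s₁/√n₁ = 7/√118 = 0.6444, s₂/√n₂ = 11/√13 = 3.0509.
Unpooled SE of the difference: √(0.41525136 + 9.30799081) = 3.1182.
Margin of error = t* · SE = 2.160 × 3.1182 = 6.7353.
x̄₁ − x̄₂ = 83.6 − 84.2 = -0.6000.
CI: -0.6000 ± 6.7353 = (-7.3353, 6.1353).
The interval (-7.3353, 6.1353) contains 0, so the difference is not significant.

not significant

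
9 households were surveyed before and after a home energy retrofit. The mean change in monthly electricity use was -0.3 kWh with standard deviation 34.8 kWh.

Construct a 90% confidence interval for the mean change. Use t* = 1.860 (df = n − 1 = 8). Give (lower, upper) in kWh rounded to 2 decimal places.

(-21.88, 21.28)

Paired design: SE = s_d/√n = 34.8/√9 = 11.6000.
t* = 1.860; margin of error = 1.860 × 11.6000 = 21.5760.
-0.3 ± 21.5760 → (-21.88, 21.28).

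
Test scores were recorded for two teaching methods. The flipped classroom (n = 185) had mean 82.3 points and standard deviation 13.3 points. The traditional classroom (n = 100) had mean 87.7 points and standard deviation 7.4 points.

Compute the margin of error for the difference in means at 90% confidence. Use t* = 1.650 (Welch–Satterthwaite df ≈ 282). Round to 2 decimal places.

2.02

SE₁ = s₁/√n₁ = 13.3/√185 = 0.9778; SE₂ = 7.4/√100 = 0.7400.
Independent samples, unequal variances: SE_diff = √(SE₁² + SE₂²) = √(0.95609284 + 0.5476) = 1.2263.
t* = 1.650, so margin of error = 1.650 × 1.2263 = 2.0234.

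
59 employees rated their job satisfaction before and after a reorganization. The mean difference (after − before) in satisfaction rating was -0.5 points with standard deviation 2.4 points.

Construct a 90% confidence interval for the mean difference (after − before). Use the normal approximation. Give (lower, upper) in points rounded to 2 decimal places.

(-1.01, 0.01)

This is a matched-pairs design, so SE = s_d/√n = 2.4/√59 = 0.3125.
Margin = 1.645 × 0.3125 = 0.5141; the interval is -0.5 ± 0.5141 = (-1.01, 0.01).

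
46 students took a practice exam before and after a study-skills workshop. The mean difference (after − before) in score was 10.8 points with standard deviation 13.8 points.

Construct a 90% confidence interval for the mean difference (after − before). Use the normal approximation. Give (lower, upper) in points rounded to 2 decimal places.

(7.45, 14.15)

Paired design: SE = s_d/√n = 13.8/√46 = 2.0347.
z* = 1.645; margin of error = 1.645 × 2.0347 = 3.3471.
10.8 ± 3.3471 → (7.45, 14.15).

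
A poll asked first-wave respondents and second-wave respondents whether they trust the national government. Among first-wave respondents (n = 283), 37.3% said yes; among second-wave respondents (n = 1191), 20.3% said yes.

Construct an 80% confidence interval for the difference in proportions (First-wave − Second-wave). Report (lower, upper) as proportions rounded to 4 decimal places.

(0.1302, 0.2098)

Each SE is √(p̂(1−p̂)/n): √(0.3730·0.6270/283) = 0.02875 and √(0.2030·0.7970/1191) = 0.01166.
SE(p̂₁ − p̂₂) = √(SE₁² + SE₂²) = √(0.0008265625 + 0.0001359556) = 0.03102, since the two samples are independent.
At 80% confidence z* = 1.282; margin = 1.282 × 0.03102 = 0.03977.
The difference is 0.3730 − 0.2030 = 0.1700, so the interval is 0.1700 ± 0.03977 = (0.1302, 0.2098).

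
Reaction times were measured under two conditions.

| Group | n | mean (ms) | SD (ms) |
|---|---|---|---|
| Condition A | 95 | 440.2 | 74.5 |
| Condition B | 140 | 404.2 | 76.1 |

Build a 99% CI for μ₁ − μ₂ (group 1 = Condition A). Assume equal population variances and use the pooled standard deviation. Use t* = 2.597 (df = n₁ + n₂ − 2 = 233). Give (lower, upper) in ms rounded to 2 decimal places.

Pooled variance s_p² = [94·74.5² + 139·76.1²] / (95+140−2) = 5693.9987, so s_p = 75.4586.
SE_diff = s_p·√(1/n₁ + 1/n₂) = 75.4586·√(1/95 + 1/140) = 10.0304.
t* = 2.597; margin = 2.597 × 10.0304 = 26.0489.
Difference = 440.2 − 404.2 = 36.0000.
36.0000 ± 26.0489 → (9.95, 62.05).

(9.95, 62.05)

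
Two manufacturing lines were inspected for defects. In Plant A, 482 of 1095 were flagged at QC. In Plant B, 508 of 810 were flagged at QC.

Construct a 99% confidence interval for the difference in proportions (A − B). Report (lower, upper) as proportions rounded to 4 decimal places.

(-0.2454, -0.1286)

p̂₁ = 482/1095 = 0.4402 and p̂₂ = 508/810 = 0.6272.
SE₁ = √(p̂₁(1−p̂₁)/n₁) = √(0.4402·0.5598/1095) = 0.01500; SE₂ = √(0.6272·0.3728/810) = 0.01699.
Independent samples: SE of the difference = √(SE₁² + SE₂²) = √(0.000225 + 0.0002886601) = 0.02266.
z* for 99% confidence is 2.576, so the margin of error is 2.576 × 0.02266 = 0.05837.
Point estimate p̂₁ − p̂₂ = 0.4402 − 0.6272 = -0.1870.
-0.1870 ± 0.05837 → (-0.2454, -0.1286).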